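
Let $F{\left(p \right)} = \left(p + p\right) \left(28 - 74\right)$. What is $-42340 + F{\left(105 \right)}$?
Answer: $-52000$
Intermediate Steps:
$F{\left(p \right)} = - 92 p$ ($F{\left(p \right)} = 2 p \left(-46\right) = - 92 p$)
$-42340 + F{\left(105 \right)} = -42340 - 9660 = -52000$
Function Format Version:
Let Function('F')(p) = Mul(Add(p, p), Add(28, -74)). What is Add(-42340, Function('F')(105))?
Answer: -52000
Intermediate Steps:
Function('F')(p) = Mul(-92, p) (Function('F')(p) = Mul(Mul(2, p), -46) = Mul(-92, p))
Add(-42340, Function('F')(105)) = Add(-42340, Mul(-92, 105)) = Add(-42340, -9660) = -52000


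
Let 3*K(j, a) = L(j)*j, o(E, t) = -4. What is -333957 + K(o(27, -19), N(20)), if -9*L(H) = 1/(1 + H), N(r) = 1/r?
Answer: -27050521/81 ≈ -3.3396e+5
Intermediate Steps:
L(H) = -1/(9*(1 + H))
K(j, a) = -j/(3*(9 + 9*j)) (K(j, a) = ((-1/(9 + 9*j))*j)/3 = (-j/(9 + 9*j))/3 = -j/(3*(9 + 9*j)))
-333957 + K(o(27, -19), N(20)) = -333957 - 1*(-4)/(27 + 27*(-4)) = -333957 - 1*(-4)/(27 - 108) = -333957 - 1*(-4)/(-81) = -333957 - 1*(-4)*(-1/81) = -333957 - 4/81 = -27050521/81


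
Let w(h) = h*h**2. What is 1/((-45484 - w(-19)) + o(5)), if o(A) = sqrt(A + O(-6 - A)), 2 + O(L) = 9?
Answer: -12875/497296871 - 2*sqrt(3)/1491890613 ≈ -2.5892e-5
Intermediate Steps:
O(L) = 7 (O(L) = -2 + 9 = 7)
w(h) = h**3
o(A) = sqrt(7 + A) (o(A) = sqrt(A + 7) = sqrt(7 + A))
1/((-45484 - w(-19)) + o(5)) = 1/((-45484 - 1*(-19)**3) + sqrt(7 + 5)) = 1/((-45484 - 1*(-6859)) + sqrt(12)) = 1/((-45484 + 6859) + 2*sqrt(3)) = 1/(-38625 + 2*sqrt(3))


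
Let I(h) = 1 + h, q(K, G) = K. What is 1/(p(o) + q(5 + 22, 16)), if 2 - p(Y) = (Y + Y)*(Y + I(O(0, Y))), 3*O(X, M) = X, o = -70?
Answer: -1/9631 ≈ -0.00010383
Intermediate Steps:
O(X, M) = X/3
p(Y) = 2 - 2*Y*(1 + Y) (p(Y) = 2 - (Y + Y)*(Y + (1 + (⅓)*0)) = 2 - 2*Y*(Y + (1 + 0)) = 2 - 2*Y*(Y + 1) = 2 - 2*Y*(1 + Y))
1/(p(o) + q(5 + 22, 16)) = 1/((2 - 2*(-70) - 2*(-70)²) + (5 + 22)) = 1/((2 + 140 - 2*4900) + 27) = 1/((2 + 140 - 9800) + 27) = 1/(-9658 + 27) = 1/(-9631) = -1/9631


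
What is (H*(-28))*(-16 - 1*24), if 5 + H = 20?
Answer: 16800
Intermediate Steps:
H = 15 (H = -5 + 20 = 15)
(H*(-28))*(-16 - 1*24) = (15*(-28))*(-16 - 1*24) = -420*(-16 - 24) = -420*(-40) = 16800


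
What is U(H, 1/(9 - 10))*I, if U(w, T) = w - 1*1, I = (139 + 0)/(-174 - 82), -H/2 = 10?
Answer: 2919/256 ≈ 11.402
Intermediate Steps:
H = -20 (H = -2*10 = -20)
I = -139/256 (I = 139/(-256) = 139*(-1/256) = -139/256 ≈ -0.54297)
U(w, T) = -1 + w (U(w, T) = w - 1 = -1 + w)
U(H, 1/(9 - 10))*I = (-1 - 20)*(-139/256) = -21*(-139/256) = 2919/256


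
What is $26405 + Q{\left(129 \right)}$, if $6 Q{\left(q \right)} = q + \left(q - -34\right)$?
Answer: $\frac{79361}{3} \approx 26454.0$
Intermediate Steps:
$Q{\left(q \right)} = \frac{17}{3} + \frac{q}{3}$ ($Q{\left(q \right)} = \frac{q + \left(q - -34\right)}{6} = \frac{q + \left(q + 34\right)}{6} = \frac{q + \left(34 + q\right)}{6} = \frac{34 + 2 q}{6} = \frac{17}{3} + \frac{q}{3}$)
$26405 + Q{\left(129 \right)} = 26405 + \left(\frac{17}{3} + \frac{1}{3} \cdot 129\right) = 26405 + \left(\frac{17}{3} + 43\right) = 26405 + \frac{146}{3} = \frac{79361}{3}$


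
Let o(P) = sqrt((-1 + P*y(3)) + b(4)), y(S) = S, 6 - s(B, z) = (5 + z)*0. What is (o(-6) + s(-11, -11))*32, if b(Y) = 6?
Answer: 192 + 32*I*sqrt(13) ≈ 192.0 + 115.38*I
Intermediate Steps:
s(B, z) = 6 (s(B, z) = 6 - (5 + z)*0 = 6 - 1*0 = 6 + 0 = 6)
o(P) = sqrt(5 + 3*P) (o(P) = sqrt((-1 + P*3) + 6) = sqrt((-1 + 3*P) + 6) = sqrt(5 + 3*P))
(o(-6) + s(-11, -11))*32 = (sqrt(5 + 3*(-6)) + 6)*32 = (sqrt(5 - 18) + 6)*32 = (sqrt(-13) + 6)*32 = (I*sqrt(13) + 6)*32 = (6 + I*sqrt(13))*32 = 192 + 32*I*sqrt(13)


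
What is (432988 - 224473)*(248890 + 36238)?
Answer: 59453464920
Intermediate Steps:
(432988 - 224473)*(248890 + 36238) = 208515*285128 = 59453464920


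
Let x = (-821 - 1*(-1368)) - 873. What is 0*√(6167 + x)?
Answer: 0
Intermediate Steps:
x = -326 (x = (-821 + 1368) - 873 = 547 - 873 = -326)
0*√(6167 + x) = 0*√(6167 - 326) = 0*√5841 = 0*(3*√649) = 0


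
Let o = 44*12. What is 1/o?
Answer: 1/528 ≈ 0.0018939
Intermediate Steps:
o = 528
1/o = 1/528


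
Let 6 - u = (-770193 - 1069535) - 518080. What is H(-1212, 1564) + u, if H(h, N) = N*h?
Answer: 462246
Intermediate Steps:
u = 2357814 (u = 6 - ((-770193 - 1069535) - 518080) = 6 - (-1839728 - 518080) = 6 - 1*(-2357808) = 6 + 2357808 = 2357814)
H(-1212, 1564) + u = 1564*(-1212) + 2357814 = -1895568 + 2357814 = 462246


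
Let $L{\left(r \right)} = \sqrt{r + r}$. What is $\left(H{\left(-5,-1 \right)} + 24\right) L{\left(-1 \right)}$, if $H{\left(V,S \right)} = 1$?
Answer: $25 i \sqrt{2} \approx 35.355 i$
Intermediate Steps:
$L{\left(r \right)} = \sqrt{2} \sqrt{r}$ ($L{\left(r \right)} = \sqrt{2 r} = \sqrt{2} \sqrt{r}$)
$\left(H{\left(-5,-1 \right)} + 24\right) L{\left(-1 \right)} = \left(1 + 24\right) \sqrt{2} \sqrt{-1} = 25 \sqrt{2} i = 25 i \sqrt{2}$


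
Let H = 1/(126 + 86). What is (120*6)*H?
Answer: 180/53 ≈ 3.3962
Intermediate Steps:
H = 1/212 ≈ 0.0047170
(120*6)*H = (120*6)*(1/212) = 720*(1/212) = 180/53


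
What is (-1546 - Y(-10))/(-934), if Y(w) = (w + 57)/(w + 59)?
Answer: 75801/45766 ≈ 1.6563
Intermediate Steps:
Y(w) = (57 + w)/(59 + w)
(-1546 - Y(-10))/(-934) = (-1546 - (57 - 10)/(59 - 10))/(-934) = (-1546 - 47/49)*(-1/934) = -75801/49*(-1/934) = 75801/45766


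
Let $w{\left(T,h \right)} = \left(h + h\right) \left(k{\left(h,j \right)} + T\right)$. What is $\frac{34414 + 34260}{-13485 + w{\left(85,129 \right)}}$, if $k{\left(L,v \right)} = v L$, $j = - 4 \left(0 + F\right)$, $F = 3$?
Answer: $- \frac{68674}{390939} \approx -0.17566$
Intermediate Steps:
$j = -12$ ($j = - 4 \left(0 + 3\right) = \left(-4\right) 3 = -12$)
$k{\left(L,v \right)} = L v$
$w{\left(T,h \right)} = 2 h \left(T - 12 h\right)$ ($w{\left(T,h \right)} = \left(h + h\right) \left(h \left(-12\right) + T\right) = 2 h \left(- 12 h + T\right) = 2 h \left(T - 12 h\right)$)
$\frac{34414 + 34260}{-13485 + w{\left(85,129 \right)}} = \frac{34414 + 34260}{-13485 + 2 \cdot 129 \left(85 - 1548\right)} = \frac{68674}{-13485 + 2 \cdot 129 \left(85 - 1548\right)} = \frac{68674}{-13485 + 2 \cdot 129 \left(-1463\right)} = \frac{68674}{-13485 - 377454} = \frac{68674}{-390939} = 68674 \left(- \frac{1}{390939}\right) = - \frac{68674}{390939}$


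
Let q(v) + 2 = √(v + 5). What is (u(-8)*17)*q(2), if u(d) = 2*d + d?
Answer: 816 - 408*√7 ≈ -263.47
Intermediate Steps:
u(d) = 3*d
q(v) = -2 + √(5 + v) (q(v) = -2 + √(v + 5) = -2 + √(5 + v))
(u(-8)*17)*q(2) = ((3*(-8))*17)*(-2 + √(5 + 2)) = (-24*17)*(-2 + √7) = -408*(-2 + √7) = 816 - 408*√7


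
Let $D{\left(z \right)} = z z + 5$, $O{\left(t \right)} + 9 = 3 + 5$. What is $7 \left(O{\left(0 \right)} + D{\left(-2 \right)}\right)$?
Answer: $56$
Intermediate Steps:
$O{\left(t \right)} = -1$ ($O{\left(t \right)} = -9 + \left(3 + 5\right) = -9 + 8 = -1$)
$D{\left(z \right)} = 5 + z^{2}$ ($D{\left(z \right)} = z^{2} + 5 = 5 + z^{2}$)
$7 \left(O{\left(0 \right)} + D{\left(-2 \right)}\right) = 7 \left(-1 + \left(5 + \left(-2\right)^{2}\right)\right) = 7 \left(-1 + \left(5 + 4\right)\right) = 7 \left(-1 + 9\right) = 7 \cdot 8 = 56$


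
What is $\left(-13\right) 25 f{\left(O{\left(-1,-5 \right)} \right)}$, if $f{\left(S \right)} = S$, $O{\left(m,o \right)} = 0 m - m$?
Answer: $-325$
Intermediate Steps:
$O{\left(m,o \right)} = - m$ ($O{\left(m,o \right)} = 0 - m = - m$)
$\left(-13\right) 25 f{\left(O{\left(-1,-5 \right)} \right)} = \left(-13\right) 25 \left(\left(-1\right) \left(-1\right)\right) = \left(-325\right) 1 = -325$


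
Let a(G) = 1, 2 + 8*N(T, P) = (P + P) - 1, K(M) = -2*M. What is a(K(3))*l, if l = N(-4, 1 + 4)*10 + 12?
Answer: 83/4 ≈ 20.750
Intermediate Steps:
N(T, P) = -3/8 + P/4 (N(T, P) = -¼ + ((P + P) - 1)/8 = -¼ + (2*P - 1)/8 = -¼ + (-1 + 2*P)/8 = -¼ + (-⅛ + P/4) = -3/8 + P/4)
l = 83/4 (l = (-3/8 + (1 + 4)/4)*10 + 12 = (-3/8 + (¼)*5)*10 + 12 = (-3/8 + 5/4)*10 + 12 = (7/8)*10 + 12 = 35/4 + 12 = 83/4 ≈ 20.750)
a(K(3))*l = 1*(83/4) = 83/4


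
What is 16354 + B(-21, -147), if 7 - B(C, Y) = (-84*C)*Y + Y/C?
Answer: 275662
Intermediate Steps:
B(C, Y) = 7 - Y/C + 84*C*Y (B(C, Y) = 7 - ((-84*C)*Y + Y/C) = 7 - (-84*C*Y + Y/C) = 7 - (Y/C - 84*C*Y) = 7 + (-Y/C + 84*C*Y) = 7 - Y/C + 84*C*Y)
16354 + B(-21, -147) = 16354 + (7 - 1*(-147)/(-21) + 84*(-21)*(-147)) = 16354 + (7 - 1*(-147)*(-1/21) + 259308) = 16354 + (7 - 7 + 259308) = 16354 + 259308 = 275662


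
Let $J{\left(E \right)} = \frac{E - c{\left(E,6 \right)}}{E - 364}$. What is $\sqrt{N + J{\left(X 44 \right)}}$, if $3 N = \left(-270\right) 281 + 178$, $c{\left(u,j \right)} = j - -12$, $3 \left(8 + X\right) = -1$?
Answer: $\frac{i \sqrt{68190408222}}{1644} \approx 158.84 i$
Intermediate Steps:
$X = - \frac{25}{3}$ ($X = -8 + \frac{1}{3} \left(-1\right) = -8 - \frac{1}{3} = - \frac{25}{3} \approx -8.3333$)
$c{\left(u,j \right)} = 12 + j$ ($c{\left(u,j \right)} = j + 12 = 12 + j$)
$J{\left(E \right)} = \frac{-18 + E}{-364 + E}$ ($J{\left(E \right)} = \frac{E - \left(12 + 6\right)}{E - 364} = \frac{E - 18}{-364 + E} = \frac{-18 + E}{-364 + E}$)
$N = - \frac{75692}{3}$ ($N = \frac{\left(-270\right) 281 + 178}{3} = \frac{-75870 + 178}{3} = \frac{1}{3} \left(-75692\right) = - \frac{75692}{3} \approx -25231.0$)
$\sqrt{N + J{\left(X 44 \right)}} = \sqrt{- \frac{75692}{3} + \frac{-18 - \frac{1100}{3}}{-364 - \frac{1100}{3}}} = \sqrt{- \frac{75692}{3} + \frac{1}{- \frac{2192}{3}} \left(- \frac{1154}{3}\right)} = \sqrt{- \frac{75692}{3} - - \frac{577}{1096}} = \sqrt{- \frac{75692}{3} + \frac{577}{1096}} = \sqrt{- \frac{82956701}{3288}} = \frac{i \sqrt{68190408222}}{1644}$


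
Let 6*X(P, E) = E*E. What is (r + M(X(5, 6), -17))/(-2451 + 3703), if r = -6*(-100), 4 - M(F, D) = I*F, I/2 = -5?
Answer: 166/313 ≈ 0.53035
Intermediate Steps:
I = -10 (I = 2*(-5) = -10)
X(P, E) = E²/6 (X(P, E) = (E*E)/6 = E²/6)
M(F, D) = 4 + 10*F (M(F, D) = 4 - (-10)*F = 4 + 10*F)
r = 600
(r + M(X(5, 6), -17))/(-2451 + 3703) = (600 + (4 + 10*((⅙)*6²)))/(-2451 + 3703) = (600 + (4 + 10*((⅙)*36)))/1252 = (600 + (4 + 10*6))*(1/1252) = (600 + (4 + 60))*(1/1252) = (600 + 64)*(1/1252) = 664*(1/1252) = 166/313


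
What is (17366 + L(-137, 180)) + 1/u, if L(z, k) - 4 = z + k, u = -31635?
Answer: 550860254/31635 ≈ 17413.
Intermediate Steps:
L(z, k) = 4 + k + z (L(z, k) = 4 + (z + k) = 4 + (k + z) = 4 + k + z)
(17366 + L(-137, 180)) + 1/u = (17366 + (4 + 180 - 137)) + 1/(-31635) = (17366 + 47) - 1/31635 = 17413 - 1/31635 = 550860254/31635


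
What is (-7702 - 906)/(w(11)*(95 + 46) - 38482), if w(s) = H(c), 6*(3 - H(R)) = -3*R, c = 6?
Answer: 2152/9409 ≈ 0.22872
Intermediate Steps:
H(R) = 3 + R/2 (H(R) = 3 - (-1)*R/2 = 3 + R/2)
w(s) = 6 (w(s) = 3 + (½)*6 = 3 + 3 = 6)
(-7702 - 906)/(w(11)*(95 + 46) - 38482) = (-7702 - 906)/(6*(95 + 46) - 38482) = -8608/(6*141 - 38482) = -8608/(846 - 38482) = -8608/(-37636) = -8608*(-1/37636) = 2152/9409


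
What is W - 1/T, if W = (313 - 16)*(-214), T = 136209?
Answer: -8657171623/136209 ≈ -63558.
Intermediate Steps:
W = -63558 (W = 297*(-214) = -63558)
W - 1/T = -63558 - 1/136209 = -8657171623/136209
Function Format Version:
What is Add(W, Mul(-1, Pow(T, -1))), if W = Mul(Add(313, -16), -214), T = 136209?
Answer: Rational(-8657171623, 136209) ≈ -63558.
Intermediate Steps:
W = -63558 (W = Mul(297, -214) = -63558)
Add(W, Mul(-1, Pow(T, -1))) = Add(-63558, Mul(-1, Pow(136209, -1))) = Add(-63558, Mul(-1, Rational(1, 136209))) = Add(-63558, Rational(-1, 136209)) = Rational(-8657171623, 136209)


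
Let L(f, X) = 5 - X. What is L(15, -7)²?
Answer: 144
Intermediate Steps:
L(15, -7)² = (5 - 1*(-7))² = (5 + 7)² = 12² = 144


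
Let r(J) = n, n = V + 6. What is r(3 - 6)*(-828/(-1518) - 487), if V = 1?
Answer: -37457/11 ≈ -3405.2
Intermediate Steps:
n = 7 (n = 1 + 6 = 7)
r(J) = 7
r(3 - 6)*(-828/(-1518) - 487) = 7*(-828/(-1518) - 487) = 7*(-828*(-1/1518) - 487) = 7*(6/11 - 487) = 7*(-5351/11) = -37457/11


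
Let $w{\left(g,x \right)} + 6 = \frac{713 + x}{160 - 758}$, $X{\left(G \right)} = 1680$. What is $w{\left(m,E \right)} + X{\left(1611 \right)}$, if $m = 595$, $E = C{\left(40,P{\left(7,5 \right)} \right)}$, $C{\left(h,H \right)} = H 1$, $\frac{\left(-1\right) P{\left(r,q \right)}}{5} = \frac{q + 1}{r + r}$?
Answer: $\frac{3501194}{2093} \approx 1672.8$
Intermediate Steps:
$P{\left(r,q \right)} = - \frac{5 \left(1 + q\right)}{2 r}$ ($P{\left(r,q \right)} = - 5 \frac{q + 1}{r + r} = - 5 \frac{1 + q}{2 r} = - \frac{5 \left(1 + q\right)}{2 r}$)
$C{\left(h,H \right)} = H$
$E = - \frac{15}{7}$ ($E = \frac{5 \left(-1 - 5\right)}{2 \cdot 7} = \frac{5}{2} \cdot \frac{1}{7} \left(-1 - 5\right) = \frac{5}{2} \cdot \frac{1}{7} \left(-6\right) = - \frac{15}{7} \approx -2.1429$)
$w{\left(g,x \right)} = - \frac{187}{26} - \frac{x}{598}$ ($w{\left(g,x \right)} = -6 + \frac{713 + x}{160 - 758} = -6 + \frac{713 + x}{-598} = -6 + \left(713 + x\right) \left(- \frac{1}{598}\right) = -6 - \left(\frac{31}{26} + \frac{x}{598}\right) = - \frac{187}{26} - \frac{x}{598}$)
$w{\left(m,E \right)} + X{\left(1611 \right)} = \left(- \frac{187}{26} - - \frac{15}{4186}\right) + 1680 = \left(- \frac{187}{26} + \frac{15}{4186}\right) + 1680 = - \frac{15046}{2093} + 1680 = \frac{3501194}{2093}$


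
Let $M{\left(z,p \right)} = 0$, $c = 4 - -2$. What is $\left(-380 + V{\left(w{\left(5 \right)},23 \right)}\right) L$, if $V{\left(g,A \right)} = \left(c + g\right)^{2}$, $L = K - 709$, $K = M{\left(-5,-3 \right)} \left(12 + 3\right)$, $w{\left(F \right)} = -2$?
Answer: $258076$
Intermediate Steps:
$c = 6$ ($c = 4 + 2 = 6$)
$K = 0$ ($K = 0 \left(12 + 3\right) = 0 \cdot 15 = 0$)
$L = -709$ ($L = 0 - 709 = -709$)
$V{\left(g,A \right)} = \left(6 + g\right)^{2}$
$\left(-380 + V{\left(w{\left(5 \right)},23 \right)}\right) L = \left(-380 + \left(6 - 2\right)^{2}\right) \left(-709\right) = \left(-380 + 4^{2}\right) \left(-709\right) = \left(-380 + 16\right) \left(-709\right) = \left(-364\right) \left(-709\right) = 258076$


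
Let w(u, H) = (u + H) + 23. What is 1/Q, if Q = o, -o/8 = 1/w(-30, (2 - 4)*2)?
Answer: 11/8 ≈ 1.3750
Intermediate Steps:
w(u, H) = 23 + H + u (w(u, H) = (H + u) + 23 = 23 + H + u)
o = 8/11 (o = -8/(23 + (2 - 4)*2 - 30) = -8/(23 - 2*2 - 30) = -8/(23 - 4 - 30) = -8/(-11) = -8*(-1/11) = 8/11 ≈ 0.72727)
Q = 8/11 ≈ 0.72727
1/Q = 1/(8/11) = 11/8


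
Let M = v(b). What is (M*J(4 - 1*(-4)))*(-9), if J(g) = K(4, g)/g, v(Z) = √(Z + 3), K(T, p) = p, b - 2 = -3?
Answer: -9*√2 ≈ -12.728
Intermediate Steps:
b = -1 (b = 2 - 3 = -1)
v(Z) = √(3 + Z)
M = √2 (M = √(3 - 1) = √2 ≈ 1.4142)
J(g) = 1 (J(g) = g/g = 1)
(M*J(4 - 1*(-4)))*(-9) = (√2*1)*(-9) = √2*(-9) = -9*√2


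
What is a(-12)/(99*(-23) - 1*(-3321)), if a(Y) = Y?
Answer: -1/87 ≈ -0.011494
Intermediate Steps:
a(-12)/(99*(-23) - 1*(-3321)) = -12/(99*(-23) - 1*(-3321)) = -12/(-2277 + 3321) = -12/1044 = -12*1/1044 = -1/87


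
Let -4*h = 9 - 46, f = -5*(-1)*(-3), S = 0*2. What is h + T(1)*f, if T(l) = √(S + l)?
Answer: -23/4 ≈ -5.7500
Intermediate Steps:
S = 0
f = -15 (f = 5*(-3) = -15)
T(l) = √l (T(l) = √(0 + l) = √l)
h = 37/4 (h = -(9 - 46)/4 = -¼*(-37) = 37/4 ≈ 9.2500)
h + T(1)*f = 37/4 + √1*(-15) = 37/4 + 1*(-15) = 37/4 - 15 = -23/4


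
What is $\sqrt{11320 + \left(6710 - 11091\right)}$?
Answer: $3 \sqrt{771} \approx 83.301$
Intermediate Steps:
$\sqrt{11320 + \left(6710 - 11091\right)} = \sqrt{11320 - 4381} = \sqrt{6939} = 3 \sqrt{771}$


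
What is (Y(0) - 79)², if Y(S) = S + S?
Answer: 6241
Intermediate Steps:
Y(S) = 2*S
(Y(0) - 79)² = (2*0 - 79)² = (0 - 79)² = (-79)² = 6241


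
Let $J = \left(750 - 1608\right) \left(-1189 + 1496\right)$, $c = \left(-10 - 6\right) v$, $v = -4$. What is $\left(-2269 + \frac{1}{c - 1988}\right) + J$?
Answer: $- \frac{511158701}{1924} \approx -2.6568 \cdot 10^{5}$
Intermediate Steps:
$c = 64$ ($c = \left(-10 - 6\right) \left(-4\right) = \left(-16\right) \left(-4\right) = 64$)
$J = -263406$ ($J = \left(-858\right) 307 = -263406$)
$\left(-2269 + \frac{1}{c - 1988}\right) + J = \left(-2269 + \frac{1}{64 - 1988}\right) - 263406 = \left(-2269 + \frac{1}{-1924}\right) - 263406 = \left(-2269 - \frac{1}{1924}\right) - 263406 = - \frac{4365557}{1924} - 263406 = - \frac{511158701}{1924}$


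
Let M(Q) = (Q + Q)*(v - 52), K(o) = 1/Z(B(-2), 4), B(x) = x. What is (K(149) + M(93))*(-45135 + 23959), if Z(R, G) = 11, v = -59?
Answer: 4809175480/11 ≈ 4.3720e+8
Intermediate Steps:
K(o) = 1/11
M(Q) = -222*Q (M(Q) = (Q + Q)*(-59 - 52) = (2*Q)*(-111) = -222*Q)
(K(149) + M(93))*(-45135 + 23959) = (1/11 - 222*93)*(-45135 + 23959) = (1/11 - 20646)*(-21176) = -227105/11*(-21176) = 4809175480/11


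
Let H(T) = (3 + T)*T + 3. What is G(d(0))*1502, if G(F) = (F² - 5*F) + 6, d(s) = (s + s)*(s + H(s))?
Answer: 9012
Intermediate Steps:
H(T) = 3 + T*(3 + T) (H(T) = T*(3 + T) + 3 = 3 + T*(3 + T))
d(s) = 2*s*(3 + s² + 4*s) (d(s) = (s + s)*(s + (3 + s² + 3*s)) = (2*s)*(3 + s² + 4*s) = 2*s*(3 + s² + 4*s))
G(F) = 6 + F² - 5*F
G(d(0))*1502 = (6 + (2*0*(3 + 0² + 4*0))² - 10*0*(3 + 0² + 4*0))*1502 = (6 + (2*0*(3 + 0 + 0))² - 10*0*(3 + 0 + 0))*1502 = (6 + (2*0*3)² - 10*0*3)*1502 = (6 + 0² - 5*0)*1502 = (6 + 0 + 0)*1502 = 6*1502 = 9012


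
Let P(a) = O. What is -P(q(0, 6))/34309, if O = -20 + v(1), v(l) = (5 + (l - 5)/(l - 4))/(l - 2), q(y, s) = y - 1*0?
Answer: 79/102927 ≈ 0.00076753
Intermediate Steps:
q(y, s) = y (q(y, s) = y + 0 = y)
v(l) = (5 + (-5 + l)/(-4 + l))/(-2 + l)
O = -79/3 (O = -20 + (-25 + 6*1)/(8 + 1² - 6*1) = -20 + (-25 + 6)/(8 + 1 - 6) = -20 - 19/3 = -79/3 ≈ -26.333)
P(a) = -79/3
-P(q(0, 6))/34309 = -1*(-79/3)/34309 = (79/3)*(1/34309) = 79/102927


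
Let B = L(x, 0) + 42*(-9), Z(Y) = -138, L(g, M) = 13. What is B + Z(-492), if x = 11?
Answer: -503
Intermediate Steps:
B = -365 (B = 13 + 42*(-9) = 13 - 378 = -365)
B + Z(-492) = -365 - 138 = -503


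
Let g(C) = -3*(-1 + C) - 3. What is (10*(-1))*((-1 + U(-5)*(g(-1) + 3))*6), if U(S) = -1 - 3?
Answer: 1500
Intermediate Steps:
U(S) = -4
g(C) = -3*C (g(C) = (3 - 3*C) - 3 = -3*C)
(10*(-1))*((-1 + U(-5)*(g(-1) + 3))*6) = (10*(-1))*((-1 - 4*(-3*(-1) + 3))*6) = -10*(-1 - 4*(3 + 3))*6 = -10*(-1 - 4*6)*6 = -10*(-1 - 24)*6 = -(-250)*6 = -10*(-150) = 1500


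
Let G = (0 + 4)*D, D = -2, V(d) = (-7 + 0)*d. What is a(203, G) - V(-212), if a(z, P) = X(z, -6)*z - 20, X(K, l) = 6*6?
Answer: 5804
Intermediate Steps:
V(d) = -7*d
G = -8 (G = (0 + 4)*(-2) = 4*(-2) = -8)
X(K, l) = 36
a(z, P) = -20 + 36*z (a(z, P) = 36*z - 20 = -20 + 36*z)
a(203, G) - V(-212) = (-20 + 36*203) - (-7)*(-212) = (-20 + 7308) - 1*1484 = 7288 - 1484 = 5804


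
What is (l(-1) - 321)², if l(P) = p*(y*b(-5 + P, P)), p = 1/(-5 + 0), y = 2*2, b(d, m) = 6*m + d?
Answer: 2424249/25 ≈ 96970.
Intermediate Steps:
b(d, m) = d + 6*m
y = 4
p = -⅕ (p = 1/(-5) = -⅕ ≈ -0.20000)
l(P) = 4 - 28*P/5 (l(P) = -4*((-5 + P) + 6*P)/5 = -4*(-5 + 7*P)/5 = -(-20 + 28*P)/5 = 4 - 28*P/5)
(l(-1) - 321)² = ((4 - 28/5*(-1)) - 321)² = ((4 + 28/5) - 321)² = (48/5 - 321)² = (-1557/5)² = 2424249/25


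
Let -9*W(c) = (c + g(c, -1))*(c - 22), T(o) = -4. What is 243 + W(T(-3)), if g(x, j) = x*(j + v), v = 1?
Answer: 2083/9 ≈ 231.44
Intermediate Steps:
g(x, j) = x*(1 + j) (g(x, j) = x*(j + 1) = x*(1 + j))
W(c) = -c*(-22 + c)/9 (W(c) = -(c + c*(1 - 1))*(c - 22)/9 = -(c + c*0)*(-22 + c)/9 = -(c + 0)*(-22 + c)/9 = -c*(-22 + c)/9)
243 + W(T(-3)) = 243 + (⅑)*(-4)*(22 - 1*(-4)) = 243 + (⅑)*(-4)*(22 + 4) = 243 + (⅑)*(-4)*26 = 243 - 104/9 = 2083/9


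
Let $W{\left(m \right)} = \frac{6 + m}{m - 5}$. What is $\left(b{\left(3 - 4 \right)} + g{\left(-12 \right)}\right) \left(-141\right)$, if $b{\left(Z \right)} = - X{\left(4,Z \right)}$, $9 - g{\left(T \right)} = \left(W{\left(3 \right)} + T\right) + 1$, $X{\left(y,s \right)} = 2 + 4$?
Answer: $- \frac{5217}{2} \approx -2608.5$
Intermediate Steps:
$W{\left(m \right)} = \frac{6 + m}{-5 + m}$
$X{\left(y,s \right)} = 6$
$g{\left(T \right)} = \frac{25}{2} - T$ ($g{\left(T \right)} = 9 - \left(\left(\frac{6 + 3}{-5 + 3} + T\right) + 1\right) = 9 - \left(\left(\frac{1}{-2} \cdot 9 + T\right) + 1\right) = 9 - \left(\left(\left(- \frac{1}{2}\right) 9 + T\right) + 1\right) = 9 - \left(\left(- \frac{9}{2} + T\right) + 1\right) = 9 - \left(- \frac{7}{2} + T\right) = \frac{25}{2} - T$)
$b{\left(Z \right)} = -6$ ($b{\left(Z \right)} = \left(-1\right) 6 = -6$)
$\left(b{\left(3 - 4 \right)} + g{\left(-12 \right)}\right) \left(-141\right) = \left(-6 + \left(\frac{25}{2} - -12\right)\right) \left(-141\right) = \left(-6 + \left(\frac{25}{2} + 12\right)\right) \left(-141\right) = \left(-6 + \frac{49}{2}\right) \left(-141\right) = \frac{37}{2} \left(-141\right) = - \frac{5217}{2}$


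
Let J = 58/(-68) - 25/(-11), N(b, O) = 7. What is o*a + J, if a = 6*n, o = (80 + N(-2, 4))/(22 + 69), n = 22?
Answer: 4343337/34034 ≈ 127.62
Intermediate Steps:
o = 87/91 (o = (80 + 7)/(22 + 69) = 87/91 ≈ 0.95604)
a = 132 (a = 6*22 = 132)
J = 531/374 (J = 58*(-1/68) - 25*(-1/11) = -29/34 + 25/11 = 531/374 ≈ 1.4198)
o*a + J = (87/91)*132 + 531/374 = 11484/91 + 531/374 = 4343337/34034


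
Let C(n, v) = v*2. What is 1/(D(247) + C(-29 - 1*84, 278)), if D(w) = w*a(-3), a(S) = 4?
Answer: 1/1544 ≈ 0.00064767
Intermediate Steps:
C(n, v) = 2*v
D(w) = 4*w (D(w) = w*4 = 4*w)
1/(D(247) + C(-29 - 1*84, 278)) = 1/(4*247 + 2*278) = 1/(988 + 556) = 1/1544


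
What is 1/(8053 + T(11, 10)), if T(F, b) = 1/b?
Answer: 10/80531 ≈ 0.00012418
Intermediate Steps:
1/(8053 + T(11, 10)) = 1/(8053 + 1/10) = 1/(8053 + ⅒) = 1/(80531/10) = 10/80531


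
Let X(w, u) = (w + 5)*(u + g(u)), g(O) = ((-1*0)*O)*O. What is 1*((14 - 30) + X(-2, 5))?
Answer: -1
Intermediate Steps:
g(O) = 0 (g(O) = (0*O)*O = 0*O = 0)
X(w, u) = u*(5 + w) (X(w, u) = (w + 5)*(u + 0) = (5 + w)*u = u*(5 + w))
1*((14 - 30) + X(-2, 5)) = 1*((14 - 30) + 5*(5 - 2)) = 1*(-16 + 5*3) = 1*(-16 + 15) = 1*(-1) = -1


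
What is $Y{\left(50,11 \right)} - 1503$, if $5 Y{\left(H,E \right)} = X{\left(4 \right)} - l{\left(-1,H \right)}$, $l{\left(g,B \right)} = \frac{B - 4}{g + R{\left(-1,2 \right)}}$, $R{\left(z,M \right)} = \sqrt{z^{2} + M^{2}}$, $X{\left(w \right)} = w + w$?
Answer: $- \frac{15037}{10} - \frac{23 \sqrt{5}}{10} \approx -1508.8$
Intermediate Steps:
$X{\left(w \right)} = 2 w$
$R{\left(z,M \right)} = \sqrt{M^{2} + z^{2}}$
$l{\left(g,B \right)} = \frac{-4 + B}{g + \sqrt{5}}$ ($l{\left(g,B \right)} = \frac{B - 4}{g + \sqrt{2^{2} + \left(-1\right)^{2}}} = \frac{-4 + B}{g + \sqrt{4 + 1}} = \frac{-4 + B}{g + \sqrt{5}}$)
$Y{\left(H,E \right)} = \frac{8}{5} - \frac{-4 + H}{5 \left(-1 + \sqrt{5}\right)}$ ($Y{\left(H,E \right)} = \frac{2 \cdot 4 - \frac{-4 + H}{-1 + \sqrt{5}}}{5} = \frac{8 - \frac{-4 + H}{-1 + \sqrt{5}}}{5} = \frac{8}{5} - \frac{-4 + H}{5 \left(-1 + \sqrt{5}\right)}$)
$Y{\left(50,11 \right)} - 1503 = \left(\frac{9}{5} - \frac{5}{2} + \frac{\sqrt{5}}{5} - \frac{5 \sqrt{5}}{2}\right) - 1503 = \left(- \frac{7}{10} - \frac{23 \sqrt{5}}{10}\right) - 1503 = - \frac{15037}{10} - \frac{23 \sqrt{5}}{10}$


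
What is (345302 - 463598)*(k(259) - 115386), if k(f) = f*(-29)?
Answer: 14538223512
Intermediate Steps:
k(f) = -29*f
(345302 - 463598)*(k(259) - 115386) = (345302 - 463598)*(-29*259 - 115386) = -118296*(-7511 - 115386) = -118296*(-122897) = 14538223512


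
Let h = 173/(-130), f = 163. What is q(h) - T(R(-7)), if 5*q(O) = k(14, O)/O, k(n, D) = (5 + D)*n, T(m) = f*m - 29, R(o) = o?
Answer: 1005372/865 ≈ 1162.3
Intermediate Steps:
T(m) = -29 + 163*m (T(m) = 163*m - 29 = -29 + 163*m)
k(n, D) = n*(5 + D)
h = -173/130 (h = 173*(-1/130) = -173/130 ≈ -1.3308)
q(O) = (70 + 14*O)/(5*O) (q(O) = ((14*(5 + O))/O)/5 = ((70 + 14*O)/O)/5 = (70 + 14*O)/(5*O))
q(h) - T(R(-7)) = (14/5 + 14/(-173/130)) - (-29 + 163*(-7)) = (14/5 + 14*(-130/173)) - (-29 - 1141) = (14/5 - 1820/173) - 1*(-1170) = -6678/865 + 1170 = 1005372/865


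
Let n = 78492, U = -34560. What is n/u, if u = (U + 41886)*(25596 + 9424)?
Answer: 6541/21379710 ≈ 0.00030594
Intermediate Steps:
u = 256556520 (u = (-34560 + 41886)*(25596 + 9424) = 7326*35020 = 256556520)
n/u = 78492/256556520 = 78492*(1/256556520) = 6541/21379710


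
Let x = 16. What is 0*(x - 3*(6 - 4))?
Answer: 0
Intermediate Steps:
0*(x - 3*(6 - 4)) = 0*(16 - 3*(6 - 4)) = 0*(16 - 3*2) = 0*(16 - 6) = 0*10 = 0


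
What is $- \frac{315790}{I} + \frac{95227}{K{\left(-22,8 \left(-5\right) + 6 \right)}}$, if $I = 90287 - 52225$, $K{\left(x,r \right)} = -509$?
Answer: $- \frac{1892633592}{9686779} \approx -195.38$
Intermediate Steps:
$I = 38062$ ($I = 90287 - 52225 = 38062$)
$- \frac{315790}{I} + \frac{95227}{K{\left(-22,8 \left(-5\right) + 6 \right)}} = - \frac{315790}{38062} + \frac{95227}{-509} = \left(-315790\right) \frac{1}{38062} + 95227 \left(- \frac{1}{509}\right) = - \frac{157895}{19031} - \frac{95227}{509} = - \frac{1892633592}{9686779}$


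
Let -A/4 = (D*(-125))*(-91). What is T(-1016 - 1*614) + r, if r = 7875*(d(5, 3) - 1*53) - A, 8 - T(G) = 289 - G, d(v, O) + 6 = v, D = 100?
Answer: 4122839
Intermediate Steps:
d(v, O) = -6 + v
A = -4550000 (A = -4*100*(-125)*(-91) = -(-50000)*(-91) = -4*1137500 = -4550000)
T(G) = -281 + G (T(G) = 8 - (289 - G) = 8 + (-289 + G) = -281 + G)
r = 4124750 (r = 7875*((-6 + 5) - 1*53) - 1*(-4550000) = 7875*(-1 - 53) + 4550000 = 7875*(-54) + 4550000 = -425250 + 4550000 = 4124750)
T(-1016 - 1*614) + r = (-281 + (-1016 - 1*614)) + 4124750 = (-281 + (-1016 - 614)) + 4124750 = (-281 - 1630) + 4124750 = -1911 + 4124750 = 4122839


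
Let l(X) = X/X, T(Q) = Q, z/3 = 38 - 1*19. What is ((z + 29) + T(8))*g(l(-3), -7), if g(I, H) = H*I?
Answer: -658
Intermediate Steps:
z = 57 (z = 3*(38 - 1*19) = 3*(38 - 19) = 3*19 = 57)
l(X) = 1
((z + 29) + T(8))*g(l(-3), -7) = ((57 + 29) + 8)*(-7*1) = (86 + 8)*(-7) = 94*(-7) = -658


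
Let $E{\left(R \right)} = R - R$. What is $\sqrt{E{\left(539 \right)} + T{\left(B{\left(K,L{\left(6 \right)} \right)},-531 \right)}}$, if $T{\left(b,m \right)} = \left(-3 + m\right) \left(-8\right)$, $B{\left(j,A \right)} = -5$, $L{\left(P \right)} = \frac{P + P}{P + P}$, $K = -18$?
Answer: $4 \sqrt{267} \approx 65.361$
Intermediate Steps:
$L{\left(P \right)} = 1$ ($L{\left(P \right)} = \frac{2 P}{2 P} = 2 P \frac{1}{2 P} = 1$)
$E{\left(R \right)} = 0$
$T{\left(b,m \right)} = 24 - 8 m$
$\sqrt{E{\left(539 \right)} + T{\left(B{\left(K,L{\left(6 \right)} \right)},-531 \right)}} = \sqrt{0 + \left(24 - -4248\right)} = \sqrt{0 + \left(24 + 4248\right)} = \sqrt{0 + 4272} = \sqrt{4272} = 4 \sqrt{267}$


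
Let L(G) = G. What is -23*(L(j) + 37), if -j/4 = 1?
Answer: -759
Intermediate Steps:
j = -4 (j = -4*1 = -4)
-23*(L(j) + 37) = -23*(-4 + 37) = -23*33 = -759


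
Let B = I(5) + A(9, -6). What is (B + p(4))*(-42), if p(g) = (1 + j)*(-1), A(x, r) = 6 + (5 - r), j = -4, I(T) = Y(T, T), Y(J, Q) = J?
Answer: -1050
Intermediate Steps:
I(T) = T
A(x, r) = 11 - r
p(g) = 3 (p(g) = (1 - 4)*(-1) = -3*(-1) = 3)
B = 22 (B = 5 + (11 - 1*(-6)) = 5 + (11 + 6) = 5 + 17 = 22)
(B + p(4))*(-42) = (22 + 3)*(-42) = 25*(-42) = -1050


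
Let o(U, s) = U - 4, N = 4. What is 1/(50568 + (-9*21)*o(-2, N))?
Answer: 1/51702 ≈ 1.9342e-5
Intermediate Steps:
o(U, s) = -4 + U
1/(50568 + (-9*21)*o(-2, N)) = 1/(50568 + (-9*21)*(-4 - 2)) = 1/(50568 - 189*(-6)) = 1/(50568 + 1134) = 1/51702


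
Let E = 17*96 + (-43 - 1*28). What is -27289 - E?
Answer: -28850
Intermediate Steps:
E = 1561 (E = 1632 + (-43 - 28) = 1632 - 71 = 1561)
-27289 - E = -27289 - 1*1561 = -27289 - 1561 = -28850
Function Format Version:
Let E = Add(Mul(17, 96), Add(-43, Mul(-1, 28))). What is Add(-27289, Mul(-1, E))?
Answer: -28850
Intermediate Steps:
E = 1561 (E = Add(1632, Add(-43, -28)) = Add(1632, -71) = 1561)
Add(-27289, Mul(-1, E)) = Add(-27289, Mul(-1, 1561)) = Add(-27289, -1561) = -28850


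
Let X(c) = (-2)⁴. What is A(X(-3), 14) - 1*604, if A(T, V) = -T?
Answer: -620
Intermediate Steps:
X(c) = 16
A(X(-3), 14) - 1*604 = -1*16 - 1*604 = -16 - 604 = -620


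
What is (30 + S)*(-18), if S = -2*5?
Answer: -360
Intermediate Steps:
S = -10
(30 + S)*(-18) = (30 - 10)*(-18) = 20*(-18) = -360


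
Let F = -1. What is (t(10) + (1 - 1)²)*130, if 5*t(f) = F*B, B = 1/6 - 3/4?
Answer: 91/6 ≈ 15.167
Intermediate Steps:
B = -7/12 (B = 1*(⅙) - 3*¼ = ⅙ - ¾ = -7/12 ≈ -0.58333)
t(f) = 7/60 (t(f) = (-1*(-7/12))/5 = (⅕)*(7/12) = 7/60)
(t(10) + (1 - 1)²)*130 = (7/60 + (1 - 1)²)*130 = (7/60 + 0²)*130 = (7/60 + 0)*130 = (7/60)*130 = 91/6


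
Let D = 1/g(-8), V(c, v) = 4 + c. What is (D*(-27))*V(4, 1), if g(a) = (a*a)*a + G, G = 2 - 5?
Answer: 216/515 ≈ 0.41942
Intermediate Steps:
G = -3
g(a) = -3 + a**3 (g(a) = (a*a)*a - 3 = a**2*a - 3 = a**3 - 3 = -3 + a**3)
D = -1/515 (D = 1/(-3 + (-8)**3) = 1/(-3 - 512) = 1/(-515) = -1/515 ≈ -0.0019417)
(D*(-27))*V(4, 1) = (-1/515*(-27))*(4 + 4) = (27/515)*8 = 216/515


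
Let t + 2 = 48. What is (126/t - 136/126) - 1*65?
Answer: -91780/1449 ≈ -63.340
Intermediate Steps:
t = 46 (t = -2 + 48 = 46)
(126/t - 136/126) - 1*65 = (126/46 - 136/126) - 1*65 = (126*(1/46) - 136*1/126) - 65 = (63/23 - 68/63) - 65 = 2405/1449 - 65 = -91780/1449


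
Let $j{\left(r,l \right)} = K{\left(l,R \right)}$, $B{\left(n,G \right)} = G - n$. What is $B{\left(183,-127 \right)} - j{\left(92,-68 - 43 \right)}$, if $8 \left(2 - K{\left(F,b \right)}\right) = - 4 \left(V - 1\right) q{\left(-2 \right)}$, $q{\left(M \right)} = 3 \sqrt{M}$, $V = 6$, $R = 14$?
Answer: $-312 - \frac{15 i \sqrt{2}}{2} \approx -312.0 - 10.607 i$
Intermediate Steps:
$K{\left(F,b \right)} = 2 + \frac{15 i \sqrt{2}}{2}$ ($K{\left(F,b \right)} = 2 - \frac{- 4 \left(6 - 1\right) 3 \sqrt{-2}}{8} = 2 - \frac{\left(-4\right) 5 \cdot 3 i \sqrt{2}}{8} = 2 - \frac{\left(-20\right) 3 i \sqrt{2}}{8} = 2 - \frac{\left(-60\right) i \sqrt{2}}{8} = 2 + \frac{15 i \sqrt{2}}{2}$)
$j{\left(r,l \right)} = 2 + \frac{15 i \sqrt{2}}{2}$
$B{\left(183,-127 \right)} - j{\left(92,-68 - 43 \right)} = \left(-127 - 183\right) - \left(2 + \frac{15 i \sqrt{2}}{2}\right) = -310 - \left(2 + \frac{15 i \sqrt{2}}{2}\right) = -312 - \frac{15 i \sqrt{2}}{2}$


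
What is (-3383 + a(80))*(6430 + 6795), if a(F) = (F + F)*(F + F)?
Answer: 293819825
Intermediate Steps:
a(F) = 4*F² (a(F) = (2*F)*(2*F) = 4*F²)
(-3383 + a(80))*(6430 + 6795) = (-3383 + 4*80²)*(6430 + 6795) = (-3383 + 4*6400)*13225 = (-3383 + 25600)*13225 = 22217*13225 = 293819825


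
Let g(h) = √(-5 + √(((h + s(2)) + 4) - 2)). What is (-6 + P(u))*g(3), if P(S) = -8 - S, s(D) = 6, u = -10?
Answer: -4*I*√(5 - √11) ≈ -5.1898*I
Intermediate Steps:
g(h) = √(-5 + √(8 + h)) (g(h) = √(-5 + √(((h + 6) + 4) - 2)) = √(-5 + √(((6 + h) + 4) - 2)) = √(-5 + √((10 + h) - 2)) = √(-5 + √(8 + h)))
(-6 + P(u))*g(3) = (-6 + (-8 - 1*(-10)))*√(-5 + √(8 + 3)) = (-6 + (-8 + 10))*√(-5 + √11) = (-6 + 2)*√(-5 + √11) = -4*√(-5 + √11)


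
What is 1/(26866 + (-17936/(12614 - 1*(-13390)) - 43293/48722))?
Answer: 316741722/8509083186011 ≈ 3.7224e-5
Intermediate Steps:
1/(26866 + (-17936/(12614 - 1*(-13390)) - 43293/48722)) = 1/(26866 + (-17936/(12614 + 13390) - 43293*1/48722)) = 1/(26866 + (-17936/26004 - 43293/48722)) = 1/(26866 + (-17936*1/26004 - 43293/48722)) = 1/(26866 + (-4484/6501 - 43293/48722)) = 1/(26866 - 499917241/316741722) = 1/(8509083186011/316741722) = 316741722/8509083186011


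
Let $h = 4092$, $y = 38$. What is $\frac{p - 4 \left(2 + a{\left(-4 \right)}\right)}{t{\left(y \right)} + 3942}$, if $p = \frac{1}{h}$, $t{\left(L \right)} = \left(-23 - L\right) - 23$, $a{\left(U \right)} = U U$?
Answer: $- \frac{294623}{15786936} \approx -0.018662$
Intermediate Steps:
$a{\left(U \right)} = U^{2}$
$t{\left(L \right)} = -46 - L$
$p = \frac{1}{4092} \approx 0.00024438$
$\frac{p - 4 \left(2 + a{\left(-4 \right)}\right)}{t{\left(y \right)} + 3942} = \frac{\frac{1}{4092} - 4 \left(2 + \left(-4\right)^{2}\right)}{\left(-46 - 38\right) + 3942} = \frac{\frac{1}{4092} - 4 \left(2 + 16\right)}{\left(-46 - 38\right) + 3942} = \frac{\frac{1}{4092} - 72}{-84 + 3942} = \frac{\frac{1}{4092} - 72}{3858} = \left(- \frac{294623}{4092}\right) \frac{1}{3858} = - \frac{294623}{15786936}$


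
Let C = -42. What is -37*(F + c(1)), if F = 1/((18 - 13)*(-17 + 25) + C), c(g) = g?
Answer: -37/2 ≈ -18.500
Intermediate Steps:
F = -½ (F = 1/((18 - 13)*(-17 + 25) - 42) = 1/(5*8 - 42) = 1/(40 - 42) = 1/(-2) = -½ ≈ -0.50000)
-37*(F + c(1)) = -37*(-½ + 1) = -37*½ = -37/2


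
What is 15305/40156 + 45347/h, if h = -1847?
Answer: -1792685797/74168132 ≈ -24.171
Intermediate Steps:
15305/40156 + 45347/h = 15305/40156 + 45347/(-1847) = 15305*(1/40156) + 45347*(-1/1847) = 15305/40156 - 45347/1847 = -1792685797/74168132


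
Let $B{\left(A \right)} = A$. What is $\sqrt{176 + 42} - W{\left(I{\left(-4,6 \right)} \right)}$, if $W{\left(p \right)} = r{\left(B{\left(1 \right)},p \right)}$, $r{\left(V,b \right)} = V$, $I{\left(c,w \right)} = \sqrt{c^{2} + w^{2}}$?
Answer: $-1 + \sqrt{218} \approx 13.765$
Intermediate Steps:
$W{\left(p \right)} = 1$
$\sqrt{176 + 42} - W{\left(I{\left(-4,6 \right)} \right)} = \sqrt{176 + 42} - 1 = \sqrt{218} - 1 = -1 + \sqrt{218}$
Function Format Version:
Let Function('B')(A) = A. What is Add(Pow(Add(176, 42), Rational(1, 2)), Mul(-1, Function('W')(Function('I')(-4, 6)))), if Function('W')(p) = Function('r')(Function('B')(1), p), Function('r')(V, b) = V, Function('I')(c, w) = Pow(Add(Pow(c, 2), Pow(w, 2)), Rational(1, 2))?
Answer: Add(-1, Pow(218, Rational(1, 2))) ≈ 13.765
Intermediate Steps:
Function('W')(p) = 1
Add(Pow(Add(176, 42), Rational(1, 2)), Mul(-1, Function('W')(Function('I')(-4, 6)))) = Add(Pow(Add(176, 42), Rational(1, 2)), Mul(-1, 1)) = Add(Pow(218, Rational(1, 2)), -1) = Add(-1, Pow(218, Rational(1, 2)))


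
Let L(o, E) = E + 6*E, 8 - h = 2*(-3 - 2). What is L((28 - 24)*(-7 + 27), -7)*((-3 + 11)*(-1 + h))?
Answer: -6664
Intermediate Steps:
h = 18 (h = 8 - 2*(-3 - 2) = 8 - 2*(-5) = 8 - 1*(-10) = 8 + 10 = 18)
L(o, E) = 7*E
L((28 - 24)*(-7 + 27), -7)*((-3 + 11)*(-1 + h)) = (7*(-7))*((-3 + 11)*(-1 + 18)) = -392*17 = -49*136 = -6664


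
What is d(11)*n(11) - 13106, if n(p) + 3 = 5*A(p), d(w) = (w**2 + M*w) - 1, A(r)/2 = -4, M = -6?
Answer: -15428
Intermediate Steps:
A(r) = -8 (A(r) = 2*(-4) = -8)
d(w) = -1 + w**2 - 6*w (d(w) = (w**2 - 6*w) - 1 = -1 + w**2 - 6*w)
n(p) = -43 (n(p) = -3 + 5*(-8) = -3 - 40 = -43)
d(11)*n(11) - 13106 = (-1 + 11**2 - 6*11)*(-43) - 13106 = (-1 + 121 - 66)*(-43) - 13106 = 54*(-43) - 13106 = -2322 - 13106 = -15428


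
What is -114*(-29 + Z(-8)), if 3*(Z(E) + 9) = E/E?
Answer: 4294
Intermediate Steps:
Z(E) = -26/3 (Z(E) = -9 + (E/E)/3 = -9 + (⅓)*1 = -9 + ⅓ = -26/3)
-114*(-29 + Z(-8)) = -114*(-29 - 26/3) = -114*(-113/3) = 4294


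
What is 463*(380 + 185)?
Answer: 261595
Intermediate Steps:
463*(380 + 185) = 463*565 = 261595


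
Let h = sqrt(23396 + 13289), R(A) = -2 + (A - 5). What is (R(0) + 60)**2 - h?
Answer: 2809 - sqrt(36685) ≈ 2617.5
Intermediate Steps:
R(A) = -7 + A (R(A) = -2 + (-5 + A) = -7 + A)
h = sqrt(36685) ≈ 191.53
(R(0) + 60)**2 - h = ((-7 + 0) + 60)**2 - sqrt(36685) = (-7 + 60)**2 - sqrt(36685) = 53**2 - sqrt(36685) = 2809 - sqrt(36685)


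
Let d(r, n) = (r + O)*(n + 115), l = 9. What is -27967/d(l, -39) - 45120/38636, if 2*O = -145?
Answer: 215695973/46614334 ≈ 4.6272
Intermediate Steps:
O = -145/2 (O = (½)*(-145) = -145/2 ≈ -72.500)
d(r, n) = (115 + n)*(-145/2 + r) (d(r, n) = (r - 145/2)*(n + 115) = (-145/2 + r)*(115 + n) = (115 + n)*(-145/2 + r))
-27967/d(l, -39) - 45120/38636 = -27967/(-16675/2 + 115*9 - 145/2*(-39) - 39*9) - 45120/38636 = -27967/(-16675/2 + 1035 + 5655/2 - 351) - 45120*1/38636 = -27967/(-4826) - 11280/9659 = -27967*(-1/4826) - 11280/9659 = 27967/4826 - 11280/9659 = 215695973/46614334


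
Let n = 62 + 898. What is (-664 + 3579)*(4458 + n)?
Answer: 15793470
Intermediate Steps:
n = 960
(-664 + 3579)*(4458 + n) = (-664 + 3579)*(4458 + 960) = 2915*5418 = 15793470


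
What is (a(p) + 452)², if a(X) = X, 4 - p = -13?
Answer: 219961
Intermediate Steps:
p = 17 (p = 4 - 1*(-13) = 4 + 13 = 17)
(a(p) + 452)² = (17 + 452)² = 469² = 219961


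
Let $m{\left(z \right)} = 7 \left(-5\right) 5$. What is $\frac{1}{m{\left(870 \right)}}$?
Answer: $- \frac{1}{175} \approx -0.0057143$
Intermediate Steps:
$m{\left(z \right)} = -175$ ($m{\left(z \right)} = \left(-35\right) 5 = -175$)
$\frac{1}{m{\left(870 \right)}} = \frac{1}{-175} = - \frac{1}{175}$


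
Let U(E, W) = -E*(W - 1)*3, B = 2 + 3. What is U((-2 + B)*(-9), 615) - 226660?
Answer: -176926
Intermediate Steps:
B = 5
U(E, W) = -E*(-3 + 3*W) (U(E, W) = -E*(-1 + W)*3 = -E*(-3 + 3*W))
U((-2 + B)*(-9), 615) - 226660 = 3*((-2 + 5)*(-9))*(1 - 1*615) - 226660 = 3*(3*(-9))*(1 - 615) - 226660 = 3*(-27)*(-614) - 226660 = 49734 - 226660 = -176926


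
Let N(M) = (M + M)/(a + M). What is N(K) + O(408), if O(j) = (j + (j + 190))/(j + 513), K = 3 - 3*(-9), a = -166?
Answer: 20389/31314 ≈ 0.65111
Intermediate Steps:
K = 30 (K = 3 + 27 = 30)
O(j) = (190 + 2*j)/(513 + j) (O(j) = (j + (190 + j))/(513 + j) = (190 + 2*j)/(513 + j))
N(M) = 2*M/(-166 + M) (N(M) = (M + M)/(-166 + M) = (2*M)/(-166 + M) = 2*M/(-166 + M))
N(K) + O(408) = 2*30/(-166 + 30) + 2*(95 + 408)/(513 + 408) = 2*30/(-136) + 2*503/921 = 2*30*(-1/136) + 2*(1/921)*503 = -15/34 + 1006/921 = 20389/31314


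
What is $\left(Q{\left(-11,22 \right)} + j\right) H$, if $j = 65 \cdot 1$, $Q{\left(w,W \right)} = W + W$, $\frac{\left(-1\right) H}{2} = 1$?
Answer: $-218$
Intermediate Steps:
$H = -2$ ($H = \left(-2\right) 1 = -2$)
$Q{\left(w,W \right)} = 2 W$
$j = 65$
$\left(Q{\left(-11,22 \right)} + j\right) H = \left(2 \cdot 22 + 65\right) \left(-2\right) = \left(44 + 65\right) \left(-2\right) = 109 \left(-2\right) = -218$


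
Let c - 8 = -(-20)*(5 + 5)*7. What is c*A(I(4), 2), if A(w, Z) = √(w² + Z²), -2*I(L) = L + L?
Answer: 2816*√5 ≈ 6296.8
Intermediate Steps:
c = 1408 (c = 8 - (-20)*(5 + 5)*7 = 8 - (-20)*10*7 = 8 - 5*(-40)*7 = 8 + 200*7 = 8 + 1400 = 1408)
I(L) = -L (I(L) = -(L + L)/2 = -L)
A(w, Z) = √(Z² + w²)
c*A(I(4), 2) = 1408*√(2² + (-1*4)²) = 1408*√(4 + (-4)²) = 1408*√(4 + 16) = 1408*√20 = 1408*(2*√5) = 2816*√5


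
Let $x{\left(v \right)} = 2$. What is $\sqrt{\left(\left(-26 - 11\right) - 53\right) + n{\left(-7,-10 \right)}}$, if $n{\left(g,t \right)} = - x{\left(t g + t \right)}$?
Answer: $2 i \sqrt{23} \approx 9.5917 i$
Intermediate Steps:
$n{\left(g,t \right)} = -2$ ($n{\left(g,t \right)} = \left(-1\right) 2 = -2$)
$\sqrt{\left(\left(-26 - 11\right) - 53\right) + n{\left(-7,-10 \right)}} = \sqrt{\left(\left(-26 - 11\right) - 53\right) - 2} = \sqrt{\left(-37 - 53\right) - 2} = \sqrt{-90 - 2} = \sqrt{-92} = 2 i \sqrt{23}$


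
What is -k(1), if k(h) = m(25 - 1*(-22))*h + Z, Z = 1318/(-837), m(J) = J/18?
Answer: -1735/1674 ≈ -1.0364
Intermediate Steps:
m(J) = J/18 (m(J) = J*(1/18) = J/18)
Z = -1318/837 (Z = 1318*(-1/837) = -1318/837 ≈ -1.5747)
k(h) = -1318/837 + 47*h/18 (k(h) = ((25 - 1*(-22))/18)*h - 1318/837 = ((25 + 22)/18)*h - 1318/837 = ((1/18)*47)*h - 1318/837 = 47*h/18 - 1318/837 = -1318/837 + 47*h/18)
-k(1) = -(-1318/837 + (47/18)*1) = -(-1318/837 + 47/18) = -1*1735/1674 = -1735/1674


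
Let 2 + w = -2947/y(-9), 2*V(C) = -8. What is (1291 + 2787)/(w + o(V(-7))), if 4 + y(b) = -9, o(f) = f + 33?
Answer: 26507/1649 ≈ 16.075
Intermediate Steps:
V(C) = -4 (V(C) = (½)*(-8) = -4)
o(f) = 33 + f
y(b) = -13 (y(b) = -4 - 9 = -13)
w = 2921/13 (w = -2 - 2947/(-13) = -2 - 2947*(-1/13) = -2 + 2947/13 = 2921/13 ≈ 224.69)
(1291 + 2787)/(w + o(V(-7))) = (1291 + 2787)/(2921/13 + (33 - 4)) = 4078/(2921/13 + 29) = 4078/(3298/13) = 4078*(13/3298) = 26507/1649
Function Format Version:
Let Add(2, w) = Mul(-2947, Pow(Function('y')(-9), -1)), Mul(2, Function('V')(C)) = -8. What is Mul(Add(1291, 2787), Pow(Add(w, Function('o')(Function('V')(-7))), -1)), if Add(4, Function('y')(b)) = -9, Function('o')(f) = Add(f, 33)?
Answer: Rational(26507, 1649) ≈ 16.075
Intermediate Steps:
Function('V')(C) = -4 (Function('V')(C) = Mul(Rational(1, 2), -8) = -4)
Function('o')(f) = Add(33, f)
Function('y')(b) = -13 (Function('y')(b) = Add(-4, -9) = -13)
w = Rational(2921, 13) (w = Add(-2, Mul(-2947, Pow(-13, -1))) = Add(-2, Mul(-2947, Rational(-1, 13))) = Add(-2, Rational(2947, 13)) = Rational(2921, 13) ≈ 224.69)
Mul(Add(1291, 2787), Pow(Add(w, Function('o')(Function('V')(-7))), -1)) = Mul(Add(1291, 2787), Pow(Add(Rational(2921, 13), Add(33, -4)), -1)) = Mul(4078, Pow(Add(Rational(2921, 13), 29), -1)) = Mul(4078, Pow(Rational(3298, 13), -1)) = Mul(4078, Rational(13, 3298)) = Rational(26507, 1649)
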